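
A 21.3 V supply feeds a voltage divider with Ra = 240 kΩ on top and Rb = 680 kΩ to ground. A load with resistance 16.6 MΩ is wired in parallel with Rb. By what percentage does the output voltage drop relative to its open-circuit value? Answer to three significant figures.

1.06 %

The divider's output (Thévenin) resistance is Ra‖Rb = 177.4 kΩ.
Fractional drop under load = R_th/(R_th + R_L) = 177.4 / (177.4 + 16600) = 0.01057.
So the output falls by 1.06 %.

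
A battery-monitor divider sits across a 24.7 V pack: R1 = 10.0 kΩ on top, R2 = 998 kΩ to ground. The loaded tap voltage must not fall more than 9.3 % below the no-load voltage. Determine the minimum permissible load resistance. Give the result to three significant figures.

Output resistance R_th = R1‖R2 = (10.0 × 998)/1008 = 9.901 kΩ.
The fractional drop is R_th/(R_th + R_L); requiring this ≤ 0.0930 gives R_L ≥ R_th(1/0.0930 − 1) = 9.901 × 9.753 = 96.6 kΩ.

R_L(min) ≈ 96.6 kΩ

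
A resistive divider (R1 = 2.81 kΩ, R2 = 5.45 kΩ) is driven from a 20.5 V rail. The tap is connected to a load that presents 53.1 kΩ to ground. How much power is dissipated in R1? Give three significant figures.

Total resistance from the source is R1 + (R2‖R_L) = 7.753 kΩ, so I = 20.5/7.753 kΩ = 2.644 mA.
P = I²·R1 = (2.644 mA)² × 2.81 kΩ = 19.6 mW.

P ≈ 19.6 mW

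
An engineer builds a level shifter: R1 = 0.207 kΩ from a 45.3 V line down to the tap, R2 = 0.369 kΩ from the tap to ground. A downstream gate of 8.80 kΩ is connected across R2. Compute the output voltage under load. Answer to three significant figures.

The load sits in parallel with R2: R2‖R_L = (369 × 8800) / (369 + 8800) = 354.1 Ω.
V_out = 45.3 × 354.1 / (207 + 354.1) = 45.3 × 354.1/561.1 = 28.6 V.

V_out ≈ 28.6 V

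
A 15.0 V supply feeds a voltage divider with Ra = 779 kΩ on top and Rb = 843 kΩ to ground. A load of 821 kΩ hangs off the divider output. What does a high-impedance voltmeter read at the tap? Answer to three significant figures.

The load sits in parallel with Rb: Rb‖R_L = (843 × 821) / (843 + 821) = 415.9 kΩ.
V_out = 15.0 × 415.9 / (779 + 415.9) = 15.0 × 415.9/1195 = 5.22 V.
(Unloaded it would have been 7.80 V.)

V_out ≈ 5.22 V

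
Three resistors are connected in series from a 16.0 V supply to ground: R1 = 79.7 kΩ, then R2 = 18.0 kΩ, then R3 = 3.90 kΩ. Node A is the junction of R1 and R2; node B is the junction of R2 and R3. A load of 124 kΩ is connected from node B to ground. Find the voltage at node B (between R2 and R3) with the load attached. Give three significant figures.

At node B, R3 is in parallel with the load: R3‖R_L = 3.781 kΩ.
Below node A the resistance is R2 + (R3‖R_L) = 21.78 kΩ, so V_A = 16.0 × 21.78/101.5 = 3.434 V.
Then V_B = V_A × (R3‖R_L)/(R2 + R3‖R_L) = 3.434 × 3.781/21.78 = 0.596 V.

V ≈ 0.596 V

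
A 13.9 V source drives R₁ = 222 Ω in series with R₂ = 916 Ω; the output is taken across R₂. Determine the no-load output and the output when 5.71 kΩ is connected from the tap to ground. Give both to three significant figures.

Unloaded: 11.2 V; loaded: 10.8 V

Open-circuit: V = 13.9 × 916/(222 + 916) = 11.2 V.
With the load, R₂ becomes R₂‖R_L = 789.4 Ω, so V = 13.9 × 789.4/1011 = 10.8 V.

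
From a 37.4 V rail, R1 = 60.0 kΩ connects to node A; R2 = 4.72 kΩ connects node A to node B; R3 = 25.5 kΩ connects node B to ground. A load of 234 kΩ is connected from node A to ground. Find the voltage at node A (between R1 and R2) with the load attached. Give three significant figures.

Below node A the series string R2+R3 = 30.22 kΩ sits in parallel with the 234 kΩ load: 26.76 kΩ.
V_A = 37.4 × 26.76/(60.0 + 26.76) = 11.5 V.

V ≈ 11.5 V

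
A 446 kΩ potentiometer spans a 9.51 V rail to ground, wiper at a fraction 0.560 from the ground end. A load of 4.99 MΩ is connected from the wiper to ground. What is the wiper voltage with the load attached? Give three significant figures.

The wiper splits the pot into (1−α)R = 196.2 kΩ above and αR = 249.8 kΩ below.
Lower section ‖ load = 237.9 kΩ.
V_wiper = 9.51 × 237.9/(196.2 + 237.9) = 5.21 V.

V ≈ 5.21 V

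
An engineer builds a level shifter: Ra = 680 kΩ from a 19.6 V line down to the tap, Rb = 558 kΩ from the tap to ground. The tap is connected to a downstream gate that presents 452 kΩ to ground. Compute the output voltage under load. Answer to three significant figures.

The load sits in parallel with Rb: Rb‖R_L = (558 × 452) / (558 + 452) = 249.7 kΩ.
V_out = 19.6 × 249.7 / (680 + 249.7) = 19.6 × 249.7/929.7 = 5.26 V.
(Unloaded it would have been 8.83 V.)

V_out ≈ 5.26 V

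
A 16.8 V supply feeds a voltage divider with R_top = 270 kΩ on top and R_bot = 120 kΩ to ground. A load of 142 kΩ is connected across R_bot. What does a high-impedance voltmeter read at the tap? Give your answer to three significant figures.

The load sits in parallel with R_bot: R_bot‖R_L = (120 × 142) / (120 + 142) = 65.04 kΩ.
V_out = 16.8 × 65.04 / (270 + 65.04) = 16.8 × 65.04/335.0 = 3.26 V.
(Unloaded it would have been 5.17 V.)

V_out ≈ 3.26 V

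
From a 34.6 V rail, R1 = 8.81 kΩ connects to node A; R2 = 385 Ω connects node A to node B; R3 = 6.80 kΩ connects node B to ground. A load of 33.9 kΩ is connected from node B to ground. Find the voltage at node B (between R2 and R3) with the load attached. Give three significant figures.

At node B, R3 is in parallel with the load: R3‖R_L = 5664 Ω.
Below node A the resistance is R2 + (R3‖R_L) = 6049 Ω, so V_A = 34.6 × 6049/14860 = 14.09 V.
Then V_B = V_A × (R3‖R_L)/(R2 + R3‖R_L) = 14.09 × 5664/6049 = 13.2 V.

V ≈ 13.2 V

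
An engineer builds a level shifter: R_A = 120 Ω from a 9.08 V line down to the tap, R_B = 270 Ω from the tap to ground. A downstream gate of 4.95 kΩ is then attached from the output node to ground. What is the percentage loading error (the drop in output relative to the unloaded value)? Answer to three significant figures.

1.65 %

The divider's output (Thévenin) resistance is R_A‖R_B = 83.08 Ω.
Fractional drop under load = R_th/(R_th + R_L) = 83.08 / (83.08 + 4950) = 0.01651.
So the output falls by 1.65 %.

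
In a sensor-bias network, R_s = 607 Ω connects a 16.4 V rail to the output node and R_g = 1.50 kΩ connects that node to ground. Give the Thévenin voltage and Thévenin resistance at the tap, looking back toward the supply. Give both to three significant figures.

V_th = 11.7 V, R_th = 432 Ω

V_th is the open-circuit tap voltage: 16.4 × 1500/(607 + 1500) = 11.7 V.
With the supply zeroed, R_s and R_g appear in parallel from the tap: R_th = R_s‖R_g = (607 × 1500)/2107 = 432 Ω.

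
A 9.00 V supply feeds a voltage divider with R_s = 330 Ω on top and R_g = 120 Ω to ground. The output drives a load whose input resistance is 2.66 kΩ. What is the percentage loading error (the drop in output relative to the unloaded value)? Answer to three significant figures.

The divider's output (Thévenin) resistance is R_s‖R_g = 88.00 Ω.
Fractional drop under load = R_th/(R_th + R_L) = 88.00 / (88.00 + 2660) = 0.03202.
So the output falls by 3.20 %.

3.20 %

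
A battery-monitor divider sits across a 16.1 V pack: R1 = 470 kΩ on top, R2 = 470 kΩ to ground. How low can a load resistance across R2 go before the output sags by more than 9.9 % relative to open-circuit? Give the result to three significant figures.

R_L(min) ≈ 2.14 MΩ

Output resistance R_th = R1‖R2 = (470 × 470)/940.0 = 235.0 kΩ.
The fractional drop is R_th/(R_th + R_L); requiring this ≤ 0.0990 gives R_L ≥ R_th(1/0.0990 − 1) = 235.0 × 9.101 = 2.14 MΩ.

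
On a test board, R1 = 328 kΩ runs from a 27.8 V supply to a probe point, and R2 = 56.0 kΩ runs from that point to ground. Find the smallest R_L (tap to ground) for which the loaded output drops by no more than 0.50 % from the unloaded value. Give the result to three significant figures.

Output resistance R_th = R1‖R2 = (328 × 56.0)/384.0 = 47.83 kΩ.
The fractional drop is R_th/(R_th + R_L); requiring this ≤ 0.00500 gives R_L ≥ R_th(1/0.00500 − 1) = 47.83 × 199.0 = 9.52 MΩ.

R_L(min) ≈ 9.52 MΩ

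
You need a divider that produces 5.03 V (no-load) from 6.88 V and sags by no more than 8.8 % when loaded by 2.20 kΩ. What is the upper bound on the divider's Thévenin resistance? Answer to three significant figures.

R_th ≤ 212 Ω

Loading drop = R_th/(R_th + R_L) ≤ 0.0880, so R_th ≤ R_L · ε/(1−ε) = 2.20 kΩ × 0.0880/0.9120 = 212 Ω.
(Any R1, R2 with R2/(R1+R2) = 0.731 and R1‖R2 ≤ 212 Ω will meet the spec.)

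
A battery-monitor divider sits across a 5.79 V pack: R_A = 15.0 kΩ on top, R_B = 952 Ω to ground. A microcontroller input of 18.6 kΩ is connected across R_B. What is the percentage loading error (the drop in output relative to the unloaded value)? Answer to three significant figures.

4.59 %

The divider's output (Thévenin) resistance is R_A‖R_B = 895.2 Ω.
Fractional drop under load = R_th/(R_th + R_L) = 895.2 / (895.2 + 18600) = 0.04592.
So the output falls by 4.59 %.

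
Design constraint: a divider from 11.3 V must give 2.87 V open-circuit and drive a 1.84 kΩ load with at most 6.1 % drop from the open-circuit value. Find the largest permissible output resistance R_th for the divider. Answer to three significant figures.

R_th ≤ 120 Ω

Loading drop = R_th/(R_th + R_L) ≤ 0.0610, so R_th ≤ R_L · ε/(1−ε) = 1.84 kΩ × 0.0610/0.9390 = 120 Ω.
(Any R1, R2 with R2/(R1+R2) = 0.254 and R1‖R2 ≤ 120 Ω will meet the spec.)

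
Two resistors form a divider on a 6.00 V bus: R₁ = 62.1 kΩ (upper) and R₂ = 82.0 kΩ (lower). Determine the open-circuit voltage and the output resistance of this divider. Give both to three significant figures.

V_th = 3.41 V, R_th = 35.3 kΩ

V_th is the open-circuit tap voltage: 6.00 × 82.0/(62.1 + 82.0) = 3.41 V.
With the supply zeroed, R₁ and R₂ appear in parallel from the tap: R_th = R₁‖R₂ = (62.1 × 82.0)/144.1 = 35.3 kΩ.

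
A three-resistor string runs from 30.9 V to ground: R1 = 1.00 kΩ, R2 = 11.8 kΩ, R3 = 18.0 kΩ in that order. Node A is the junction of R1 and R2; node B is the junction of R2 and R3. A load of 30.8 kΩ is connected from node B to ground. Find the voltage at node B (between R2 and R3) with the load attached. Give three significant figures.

V ≈ 14.5 V

At node B, R3 is in parallel with the load: R3‖R_L = 11.36 kΩ.
Below node A the resistance is R2 + (R3‖R_L) = 23.16 kΩ, so V_A = 30.9 × 23.16/24.16 = 29.62 V.
Then V_B = V_A × (R3‖R_L)/(R2 + R3‖R_L) = 29.62 × 11.36/23.16 = 14.5 V.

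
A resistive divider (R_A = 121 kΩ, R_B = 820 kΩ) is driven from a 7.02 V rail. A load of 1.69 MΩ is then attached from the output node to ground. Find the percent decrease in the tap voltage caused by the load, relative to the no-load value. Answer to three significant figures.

5.87 %

The divider's output (Thévenin) resistance is R_A‖R_B = 105.4 kΩ.
Fractional drop under load = R_th/(R_th + R_L) = 105.4 / (105.4 + 1690) = 0.05873.
So the output falls by 5.87 %.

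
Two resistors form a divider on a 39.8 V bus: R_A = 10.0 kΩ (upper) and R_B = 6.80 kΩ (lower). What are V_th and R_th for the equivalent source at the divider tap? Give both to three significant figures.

V_th is the open-circuit tap voltage: 39.8 × 6.80/(10.0 + 6.80) = 16.1 V.
With the supply zeroed, R_A and R_B appear in parallel from the tap: R_th = R_A‖R_B = (10.0 × 6.80)/16.80 = 4.05 kΩ.

V_th = 16.1 V, R_th = 4.05 kΩ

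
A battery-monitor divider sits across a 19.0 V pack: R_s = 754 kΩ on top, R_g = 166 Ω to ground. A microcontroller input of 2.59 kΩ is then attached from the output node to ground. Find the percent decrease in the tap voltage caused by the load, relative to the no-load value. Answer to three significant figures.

The divider's output (Thévenin) resistance is R_s‖R_g = 166.0 Ω.
Fractional drop under load = R_th/(R_th + R_L) = 166.0 / (166.0 + 2590) = 0.06022.
So the output falls by 6.02 %.

6.02 %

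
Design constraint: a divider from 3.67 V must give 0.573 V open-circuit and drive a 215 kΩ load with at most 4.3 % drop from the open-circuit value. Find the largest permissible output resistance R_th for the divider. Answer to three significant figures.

Loading drop = R_th/(R_th + R_L) ≤ 0.0430, so R_th ≤ R_L · ε/(1−ε) = 215 kΩ × 0.0430/0.9570 = 9.66 kΩ.

R_th ≤ 9.66 kΩ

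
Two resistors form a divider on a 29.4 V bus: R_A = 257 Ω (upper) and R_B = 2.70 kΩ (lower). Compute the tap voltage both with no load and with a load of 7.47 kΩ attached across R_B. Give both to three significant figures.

Open-circuit: V = 29.4 × 2700/(257 + 2700) = 26.8 V.
With the load, R_B becomes R_B‖R_L = 1983 Ω, so V = 29.4 × 1983/2240 = 26.0 V.

Unloaded: 26.8 V; loaded: 26.0 V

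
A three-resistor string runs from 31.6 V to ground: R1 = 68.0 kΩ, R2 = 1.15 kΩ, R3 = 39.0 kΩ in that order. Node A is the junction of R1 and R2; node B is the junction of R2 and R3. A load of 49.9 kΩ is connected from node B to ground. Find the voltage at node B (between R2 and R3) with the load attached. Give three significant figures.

At node B, R3 is in parallel with the load: R3‖R_L = 21.89 kΩ.
Below node A the resistance is R2 + (R3‖R_L) = 23.04 kΩ, so V_A = 31.6 × 23.04/91.04 = 7.997 V.
Then V_B = V_A × (R3‖R_L)/(R2 + R3‖R_L) = 7.997 × 21.89/23.04 = 7.60 V.

V ≈ 7.60 V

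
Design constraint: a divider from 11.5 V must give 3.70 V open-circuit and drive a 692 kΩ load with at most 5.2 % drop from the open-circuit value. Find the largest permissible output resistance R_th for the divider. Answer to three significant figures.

R_th ≤ 38.0 kΩ

Loading drop = R_th/(R_th + R_L) ≤ 0.0520, so R_th ≤ R_L · ε/(1−ε) = 692 kΩ × 0.0520/0.9480 = 38.0 kΩ.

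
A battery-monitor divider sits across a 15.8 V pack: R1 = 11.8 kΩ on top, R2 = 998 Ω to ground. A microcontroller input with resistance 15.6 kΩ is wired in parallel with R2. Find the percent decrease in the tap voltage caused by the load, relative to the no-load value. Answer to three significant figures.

The divider's output (Thévenin) resistance is R1‖R2 = 920.2 Ω.
Fractional drop under load = R_th/(R_th + R_L) = 920.2 / (920.2 + 15600) = 0.05570.
So the output falls by 5.57 %.

5.57 %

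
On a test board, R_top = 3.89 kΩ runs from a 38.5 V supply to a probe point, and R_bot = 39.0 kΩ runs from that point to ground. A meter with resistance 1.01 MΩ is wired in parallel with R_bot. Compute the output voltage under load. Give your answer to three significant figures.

V_out ≈ 34.9 V

The load sits in parallel with R_bot: R_bot‖R_L = (39.0 × 1010) / (39.0 + 1010) = 37.55 kΩ.
V_out = 38.5 × 37.55 / (3.89 + 37.55) = 38.5 × 37.55/41.44 = 34.9 V.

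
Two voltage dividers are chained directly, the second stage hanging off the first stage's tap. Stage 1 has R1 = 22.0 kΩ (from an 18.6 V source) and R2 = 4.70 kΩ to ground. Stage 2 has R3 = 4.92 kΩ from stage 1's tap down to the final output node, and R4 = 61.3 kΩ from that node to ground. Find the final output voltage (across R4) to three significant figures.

V_out ≈ 2.86 V

Stage 2 presents R3+R4 = 66.22 kΩ as a load on stage 1's tap.
Stage 1's lower leg becomes R2‖(R3+R4) = 4.389 kΩ, so V_mid = 18.6 × 4.389/26.39 = 3.093 V.
Stage 2 is itself unloaded: V_out = V_mid × R4/(R3+R4) = 3.093 × 61.3/66.22 = 2.86 V.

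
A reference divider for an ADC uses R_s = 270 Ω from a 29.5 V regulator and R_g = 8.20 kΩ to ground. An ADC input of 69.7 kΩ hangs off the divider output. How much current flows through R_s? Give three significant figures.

R_g‖R_L = 7337 Ω, so the source sees R_s + R_g‖R_L = 7607 Ω.
I = 29.5 V / 7607 Ω = 3.88 mA.

I ≈ 3.88 mA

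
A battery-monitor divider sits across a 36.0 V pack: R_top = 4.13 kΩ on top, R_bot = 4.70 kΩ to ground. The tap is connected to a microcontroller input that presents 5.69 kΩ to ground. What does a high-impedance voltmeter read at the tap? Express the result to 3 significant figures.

The load sits in parallel with R_bot: R_bot‖R_L = (4.70 × 5.69) / (4.70 + 5.69) = 2.574 kΩ.
V_out = 36.0 × 2.574 / (4.13 + 2.574) = 36.0 × 2.574/6.704 = 13.8 V.
(Unloaded it would have been 19.2 V.)

V_out ≈ 13.8 V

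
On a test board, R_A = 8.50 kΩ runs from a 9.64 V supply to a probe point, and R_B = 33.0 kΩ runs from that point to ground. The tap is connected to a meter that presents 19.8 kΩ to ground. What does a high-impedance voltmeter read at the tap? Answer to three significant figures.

V_out ≈ 5.71 V

The load sits in parallel with R_B: R_B‖R_L = (33.0 × 19.8) / (33.0 + 19.8) = 12.38 kΩ.
V_out = 9.64 × 12.38 / (8.50 + 12.38) = 9.64 × 12.38/20.88 = 5.71 V.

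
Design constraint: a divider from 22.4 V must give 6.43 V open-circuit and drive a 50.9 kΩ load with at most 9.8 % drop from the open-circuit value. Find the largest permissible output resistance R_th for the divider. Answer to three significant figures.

Loading drop = R_th/(R_th + R_L) ≤ 0.0980, so R_th ≤ R_L · ε/(1−ε) = 50.9 kΩ × 0.0980/0.9020 = 5.53 kΩ.

R_th ≤ 5.53 kΩ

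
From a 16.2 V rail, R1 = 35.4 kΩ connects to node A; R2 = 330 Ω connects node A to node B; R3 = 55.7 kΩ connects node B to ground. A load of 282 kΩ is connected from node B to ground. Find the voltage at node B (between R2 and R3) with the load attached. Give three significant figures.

At node B, R3 is in parallel with the load: R3‖R_L = 46510 Ω.
Below node A the resistance is R2 + (R3‖R_L) = 46840 Ω, so V_A = 16.2 × 46840/82240 = 9.227 V.
Then V_B = V_A × (R3‖R_L)/(R2 + R3‖R_L) = 9.227 × 46510/46840 = 9.16 V.

V ≈ 9.16 V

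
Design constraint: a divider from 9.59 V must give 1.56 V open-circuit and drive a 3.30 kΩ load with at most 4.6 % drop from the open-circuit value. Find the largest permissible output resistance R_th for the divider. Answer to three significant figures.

R_th ≤ 159 Ω

Loading drop = R_th/(R_th + R_L) ≤ 0.0460, so R_th ≤ R_L · ε/(1−ε) = 3.30 kΩ × 0.0460/0.9540 = 159 Ω.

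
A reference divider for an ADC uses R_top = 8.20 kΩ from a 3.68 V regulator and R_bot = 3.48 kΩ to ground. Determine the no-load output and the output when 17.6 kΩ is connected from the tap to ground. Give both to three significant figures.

Unloaded: 1.10 V; loaded: 0.963 V

Open-circuit: V = 3.68 × 3.48/(8.20 + 3.48) = 1.10 V.
With the load, R_bot becomes R_bot‖R_L = 2.906 kΩ, so V = 3.68 × 2.906/11.11 = 0.963 V.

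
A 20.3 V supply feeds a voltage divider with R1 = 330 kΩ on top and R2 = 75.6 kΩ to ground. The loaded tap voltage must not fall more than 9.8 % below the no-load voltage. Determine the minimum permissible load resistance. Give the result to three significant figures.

R_L(min) ≈ 566 kΩ

Output resistance R_th = R1‖R2 = (330 × 75.6)/405.6 = 61.51 kΩ.
The fractional drop is R_th/(R_th + R_L); requiring this ≤ 0.0980 gives R_L ≥ R_th(1/0.0980 − 1) = 61.51 × 9.204 = 566 kΩ.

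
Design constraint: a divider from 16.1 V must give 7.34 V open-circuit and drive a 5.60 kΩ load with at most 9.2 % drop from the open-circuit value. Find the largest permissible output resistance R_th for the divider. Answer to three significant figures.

R_th ≤ 567 Ω

Loading drop = R_th/(R_th + R_L) ≤ 0.0920, so R_th ≤ R_L · ε/(1−ε) = 5.60 kΩ × 0.0920/0.9080 = 567 Ω.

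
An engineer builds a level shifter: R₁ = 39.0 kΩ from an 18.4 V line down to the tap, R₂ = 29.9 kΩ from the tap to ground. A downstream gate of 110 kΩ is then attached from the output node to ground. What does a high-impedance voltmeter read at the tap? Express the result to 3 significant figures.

The load sits in parallel with R₂: R₂‖R_L = (29.9 × 110) / (29.9 + 110) = 23.51 kΩ.
V_out = 18.4 × 23.51 / (39.0 + 23.51) = 18.4 × 23.51/62.51 = 6.92 V.
(Unloaded it would have been 7.98 V.)

V_out ≈ 6.92 V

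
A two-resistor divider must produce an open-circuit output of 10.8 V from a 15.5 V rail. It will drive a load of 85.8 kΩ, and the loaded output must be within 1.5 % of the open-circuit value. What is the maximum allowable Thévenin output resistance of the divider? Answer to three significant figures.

Loading drop = R_th/(R_th + R_L) ≤ 0.0150, so R_th ≤ R_L · ε/(1−ε) = 85.8 kΩ × 0.0150/0.9850 = 1.31 kΩ.

R_th ≤ 1.31 kΩ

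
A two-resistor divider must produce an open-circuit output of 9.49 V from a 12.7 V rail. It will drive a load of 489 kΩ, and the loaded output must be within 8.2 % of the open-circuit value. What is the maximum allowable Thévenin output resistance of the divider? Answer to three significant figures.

Loading drop = R_th/(R_th + R_L) ≤ 0.0820, so R_th ≤ R_L · ε/(1−ε) = 489 kΩ × 0.0820/0.9180 = 43.7 kΩ.
(Any R1, R2 with R2/(R1+R2) = 0.747 and R1‖R2 ≤ 43.7 kΩ will meet the spec.)

R_th ≤ 43.7 kΩ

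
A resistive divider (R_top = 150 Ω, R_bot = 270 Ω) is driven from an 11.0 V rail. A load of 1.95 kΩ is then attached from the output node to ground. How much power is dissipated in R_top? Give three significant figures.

Total resistance from the source is R_top + (R_bot‖R_L) = 387.2 Ω, so I = 11.0/387.2 Ω = 28.41 mA.
P = I²·R_top = (28.41 mA)² × 150 Ω = 121 mW.

P ≈ 121 mW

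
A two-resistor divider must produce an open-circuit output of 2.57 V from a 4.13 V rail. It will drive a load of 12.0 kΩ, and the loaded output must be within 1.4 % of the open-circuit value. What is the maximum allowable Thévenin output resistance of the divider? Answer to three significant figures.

R_th ≤ 170 Ω

Loading drop = R_th/(R_th + R_L) ≤ 0.0140, so R_th ≤ R_L · ε/(1−ε) = 12.0 kΩ × 0.0140/0.9860 = 170 Ω.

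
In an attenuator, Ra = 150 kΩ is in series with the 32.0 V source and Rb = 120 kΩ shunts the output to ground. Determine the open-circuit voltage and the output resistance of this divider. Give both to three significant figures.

V_th is the open-circuit tap voltage: 32.0 × 120/(150 + 120) = 14.2 V.
With the supply zeroed, Ra and Rb appear in parallel from the tap: R_th = Ra‖Rb = (150 × 120)/270.0 = 66.7 kΩ.

V_th = 14.2 V, R_th = 66.7 kΩ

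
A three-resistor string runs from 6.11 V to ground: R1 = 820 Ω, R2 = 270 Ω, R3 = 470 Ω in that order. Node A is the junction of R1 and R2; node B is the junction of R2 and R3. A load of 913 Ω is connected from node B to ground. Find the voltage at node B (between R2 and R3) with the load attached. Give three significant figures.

At node B, R3 is in parallel with the load: R3‖R_L = 310.3 Ω.
Below node A the resistance is R2 + (R3‖R_L) = 580.3 Ω, so V_A = 6.11 × 580.3/1400 = 2.532 V.
Then V_B = V_A × (R3‖R_L)/(R2 + R3‖R_L) = 2.532 × 310.3/580.3 = 1.35 V.

V ≈ 1.35 V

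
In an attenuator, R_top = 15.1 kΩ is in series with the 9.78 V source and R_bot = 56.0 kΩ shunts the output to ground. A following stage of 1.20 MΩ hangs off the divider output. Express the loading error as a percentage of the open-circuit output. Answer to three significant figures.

The divider's output (Thévenin) resistance is R_top‖R_bot = 11.89 kΩ.
Fractional drop under load = R_th/(R_th + R_L) = 11.89 / (11.89 + 1200) = 0.009814.
So the output falls by 0.981 %.

0.981 %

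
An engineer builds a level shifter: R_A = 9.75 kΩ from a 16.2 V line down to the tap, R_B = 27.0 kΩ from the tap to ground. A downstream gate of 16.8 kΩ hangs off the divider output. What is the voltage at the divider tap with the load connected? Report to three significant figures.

V_out ≈ 8.34 V

The load sits in parallel with R_B: R_B‖R_L = (27.0 × 16.8) / (27.0 + 16.8) = 10.36 kΩ.
V_out = 16.2 × 10.36 / (9.75 + 10.36) = 16.2 × 10.36/20.11 = 8.34 V.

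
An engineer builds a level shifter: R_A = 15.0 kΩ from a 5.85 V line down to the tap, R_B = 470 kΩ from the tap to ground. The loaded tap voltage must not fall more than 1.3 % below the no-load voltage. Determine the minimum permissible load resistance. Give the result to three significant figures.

R_L(min) ≈ 1.10 MΩ

Output resistance R_th = R_A‖R_B = (15.0 × 470)/485.0 = 14.54 kΩ.
The fractional drop is R_th/(R_th + R_L); requiring this ≤ 0.0130 gives R_L ≥ R_th(1/0.0130 − 1) = 14.54 × 75.92 = 1.10 MΩ.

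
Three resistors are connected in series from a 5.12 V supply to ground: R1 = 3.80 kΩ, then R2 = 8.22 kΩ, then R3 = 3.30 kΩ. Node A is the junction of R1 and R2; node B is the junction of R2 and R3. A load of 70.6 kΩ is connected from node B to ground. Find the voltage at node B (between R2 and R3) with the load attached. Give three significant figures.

V ≈ 1.06 V

At node B, R3 is in parallel with the load: R3‖R_L = 3.153 kΩ.
Below node A the resistance is R2 + (R3‖R_L) = 11.37 kΩ, so V_A = 5.12 × 11.37/15.17 = 3.838 V.
Then V_B = V_A × (R3‖R_L)/(R2 + R3‖R_L) = 3.838 × 3.153/11.37 = 1.06 V.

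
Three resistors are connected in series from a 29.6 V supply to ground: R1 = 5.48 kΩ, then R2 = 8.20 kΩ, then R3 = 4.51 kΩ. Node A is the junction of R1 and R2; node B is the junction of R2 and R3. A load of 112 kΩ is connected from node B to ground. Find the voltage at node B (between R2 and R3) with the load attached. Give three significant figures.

At node B, R3 is in parallel with the load: R3‖R_L = 4.335 kΩ.
Below node A the resistance is R2 + (R3‖R_L) = 12.54 kΩ, so V_A = 29.6 × 12.54/18.02 = 20.60 V.
Then V_B = V_A × (R3‖R_L)/(R2 + R3‖R_L) = 20.60 × 4.335/12.54 = 7.12 V.

V ≈ 7.12 V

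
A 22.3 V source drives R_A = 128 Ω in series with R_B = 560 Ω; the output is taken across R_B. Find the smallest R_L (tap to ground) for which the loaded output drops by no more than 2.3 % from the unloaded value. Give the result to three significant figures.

R_L(min) ≈ 4.43 kΩ

Output resistance R_th = R_A‖R_B = (128 × 560)/688.0 = 104.2 Ω.
The fractional drop is R_th/(R_th + R_L); requiring this ≤ 0.0230 gives R_L ≥ R_th(1/0.0230 − 1) = 104.2 × 42.48 = 4.43 kΩ.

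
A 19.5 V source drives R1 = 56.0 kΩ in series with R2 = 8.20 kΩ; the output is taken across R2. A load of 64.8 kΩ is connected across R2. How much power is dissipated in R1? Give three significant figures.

Total resistance from the source is R1 + (R2‖R_L) = 63.28 kΩ, so I = 19.5/63.28 kΩ = 0.3082 mA.
P = I²·R1 = (0.3082 mA)² × 56.0 kΩ = 5.32 mW.

P ≈ 5.32 mW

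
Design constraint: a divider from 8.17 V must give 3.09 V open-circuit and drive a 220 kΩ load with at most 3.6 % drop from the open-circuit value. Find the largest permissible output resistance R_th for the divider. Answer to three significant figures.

R_th ≤ 8.22 kΩ

Loading drop = R_th/(R_th + R_L) ≤ 0.0360, so R_th ≤ R_L · ε/(1−ε) = 220 kΩ × 0.0360/0.9640 = 8.22 kΩ.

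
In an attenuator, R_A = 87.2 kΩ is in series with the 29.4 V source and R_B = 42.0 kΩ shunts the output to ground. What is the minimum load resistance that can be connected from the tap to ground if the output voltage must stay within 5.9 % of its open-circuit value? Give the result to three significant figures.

R_L(min) ≈ 452 kΩ

Output resistance R_th = R_A‖R_B = (87.2 × 42.0)/129.2 = 28.35 kΩ.
The fractional drop is R_th/(R_th + R_L); requiring this ≤ 0.0590 gives R_L ≥ R_th(1/0.0590 − 1) = 28.35 × 15.95 = 452 kΩ.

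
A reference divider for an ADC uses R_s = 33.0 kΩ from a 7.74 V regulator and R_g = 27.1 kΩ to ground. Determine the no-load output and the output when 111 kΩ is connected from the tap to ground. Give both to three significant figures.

Open-circuit: V = 7.74 × 27.1/(33.0 + 27.1) = 3.49 V.
With the load, R_g becomes R_g‖R_L = 21.78 kΩ, so V = 7.74 × 21.78/54.78 = 3.08 V.

Unloaded: 3.49 V; loaded: 3.08 V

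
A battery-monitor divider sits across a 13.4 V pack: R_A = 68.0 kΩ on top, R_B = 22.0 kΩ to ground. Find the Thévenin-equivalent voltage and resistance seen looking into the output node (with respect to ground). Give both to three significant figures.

V_th = 3.28 V, R_th = 16.6 kΩ

V_th is the open-circuit tap voltage: 13.4 × 22.0/(68.0 + 22.0) = 3.28 V.
With the supply zeroed, R_A and R_B appear in parallel from the tap: R_th = R_A‖R_B = (68.0 × 22.0)/90.00 = 16.6 kΩ.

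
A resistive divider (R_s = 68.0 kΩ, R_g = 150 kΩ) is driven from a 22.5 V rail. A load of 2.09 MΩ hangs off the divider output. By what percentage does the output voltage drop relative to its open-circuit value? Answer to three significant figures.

2.19 %

The divider's output (Thévenin) resistance is R_s‖R_g = 46.79 kΩ.
Fractional drop under load = R_th/(R_th + R_L) = 46.79 / (46.79 + 2090) = 0.02190.
So the output falls by 2.19 %.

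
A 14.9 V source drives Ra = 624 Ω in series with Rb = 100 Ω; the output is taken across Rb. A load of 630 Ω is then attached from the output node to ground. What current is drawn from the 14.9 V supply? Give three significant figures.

I ≈ 21.0 mA

Rb‖R_L = 86.30 Ω, so the source sees Ra + Rb‖R_L = 710.3 Ω.
I = 14.9 V / 710.3 Ω = 21.0 mA.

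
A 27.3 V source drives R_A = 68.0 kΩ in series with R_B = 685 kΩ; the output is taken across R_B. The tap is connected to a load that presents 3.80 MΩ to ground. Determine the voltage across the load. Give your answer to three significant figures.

The load sits in parallel with R_B: R_B‖R_L = (685 × 3800) / (685 + 3800) = 580.4 kΩ.
V_out = 27.3 × 580.4 / (68.0 + 580.4) = 27.3 × 580.4/648.4 = 24.4 V.
(Unloaded it would have been 24.8 V.)

V_out ≈ 24.4 V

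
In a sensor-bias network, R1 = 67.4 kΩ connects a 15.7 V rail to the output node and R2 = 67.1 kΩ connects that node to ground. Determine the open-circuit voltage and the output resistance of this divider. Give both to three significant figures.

V_th = 7.83 V, R_th = 33.6 kΩ

V_th is the open-circuit tap voltage: 15.7 × 67.1/(67.4 + 67.1) = 7.83 V.
With the supply zeroed, R1 and R2 appear in parallel from the tap: R_th = R1‖R2 = (67.4 × 67.1)/134.5 = 33.6 kΩ.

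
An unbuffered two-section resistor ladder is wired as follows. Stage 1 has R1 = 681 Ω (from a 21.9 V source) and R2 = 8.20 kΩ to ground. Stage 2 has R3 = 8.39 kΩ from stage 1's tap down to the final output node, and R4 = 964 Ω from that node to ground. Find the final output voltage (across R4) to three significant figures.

Stage 2 presents R3+R4 = 9354 Ω as a load on stage 1's tap.
Stage 1's lower leg becomes R2‖(R3+R4) = 4370 Ω, so V_mid = 21.9 × 4370/5051 = 18.95 V.
Stage 2 is itself unloaded: V_out = V_mid × R4/(R3+R4) = 18.95 × 964/9354 = 1.95 V.

V_out ≈ 1.95 V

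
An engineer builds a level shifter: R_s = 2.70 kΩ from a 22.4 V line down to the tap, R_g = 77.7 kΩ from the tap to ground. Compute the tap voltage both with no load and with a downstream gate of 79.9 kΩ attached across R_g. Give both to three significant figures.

Unloaded: 21.6 V; loaded: 21.0 V

Open-circuit: V = 22.4 × 77.7/(2.70 + 77.7) = 21.6 V.
With the load, R_g becomes R_g‖R_L = 39.39 kΩ, so V = 22.4 × 39.39/42.09 = 21.0 V.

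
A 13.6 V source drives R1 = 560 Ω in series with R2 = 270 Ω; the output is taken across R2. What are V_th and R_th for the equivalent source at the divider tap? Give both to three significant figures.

V_th = 4.42 V, R_th = 182 Ω

V_th is the open-circuit tap voltage: 13.6 × 270/(560 + 270) = 4.42 V.
With the supply zeroed, R1 and R2 appear in parallel from the tap: R_th = R1‖R2 = (560 × 270)/830.0 = 182 Ω.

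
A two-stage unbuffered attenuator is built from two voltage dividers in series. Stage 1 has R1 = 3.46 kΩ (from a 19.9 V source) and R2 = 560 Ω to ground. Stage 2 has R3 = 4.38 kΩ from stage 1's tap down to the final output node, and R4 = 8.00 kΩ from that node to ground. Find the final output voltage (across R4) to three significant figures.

Stage 2 presents R3+R4 = 12380 Ω as a load on stage 1's tap.
Stage 1's lower leg becomes R2‖(R3+R4) = 535.8 Ω, so V_mid = 19.9 × 535.8/3996 = 2.668 V.
Stage 2 is itself unloaded: V_out = V_mid × R4/(R3+R4) = 2.668 × 8000/12380 = 1.72 V.

V_out ≈ 1.72 V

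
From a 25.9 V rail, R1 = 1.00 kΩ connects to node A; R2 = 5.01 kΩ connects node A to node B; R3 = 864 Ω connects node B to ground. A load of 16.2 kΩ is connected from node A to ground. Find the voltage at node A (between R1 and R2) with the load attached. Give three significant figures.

Below node A the series string R2+R3 = 5874 Ω sits in parallel with the 16200 Ω load: 4311 Ω.
V_A = 25.9 × 4311/(1000 + 4311) = 21.0 V.

V ≈ 21.0 V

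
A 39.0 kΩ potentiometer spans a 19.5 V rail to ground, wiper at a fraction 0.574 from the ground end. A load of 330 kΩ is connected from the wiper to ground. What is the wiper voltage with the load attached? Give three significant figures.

V ≈ 10.9 V

The wiper splits the pot into (1−α)R = 16.61 kΩ above and αR = 22.39 kΩ below.
Lower section ‖ load = 20.96 kΩ.
V_wiper = 19.5 × 20.96/(16.61 + 20.96) = 10.9 V.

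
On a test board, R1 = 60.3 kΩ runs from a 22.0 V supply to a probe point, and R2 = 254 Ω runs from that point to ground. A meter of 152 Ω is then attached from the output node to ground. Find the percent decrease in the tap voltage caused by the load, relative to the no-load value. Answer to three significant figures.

62.5 %

The divider's output (Thévenin) resistance is R1‖R2 = 252.9 Ω.
Fractional drop under load = R_th/(R_th + R_L) = 252.9 / (252.9 + 152) = 0.6246.
So the output falls by 62.5 %.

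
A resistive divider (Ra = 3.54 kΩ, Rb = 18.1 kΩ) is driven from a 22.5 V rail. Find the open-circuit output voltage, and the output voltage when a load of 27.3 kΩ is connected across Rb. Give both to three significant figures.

Open-circuit: V = 22.5 × 18.1/(3.54 + 18.1) = 18.8 V.
With the load, Rb becomes Rb‖R_L = 10.88 kΩ, so V = 22.5 × 10.88/14.42 = 17.0 V.

Unloaded: 18.8 V; loaded: 17.0 V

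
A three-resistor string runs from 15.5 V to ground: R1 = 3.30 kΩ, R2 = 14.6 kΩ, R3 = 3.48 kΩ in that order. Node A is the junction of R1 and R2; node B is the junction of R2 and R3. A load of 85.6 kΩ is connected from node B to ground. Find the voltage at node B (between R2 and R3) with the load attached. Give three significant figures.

V ≈ 2.44 V

At node B, R3 is in parallel with the load: R3‖R_L = 3.344 kΩ.
Below node A the resistance is R2 + (R3‖R_L) = 17.94 kΩ, so V_A = 15.5 × 17.94/21.24 = 13.09 V.
Then V_B = V_A × (R3‖R_L)/(R2 + R3‖R_L) = 13.09 × 3.344/17.94 = 2.44 V.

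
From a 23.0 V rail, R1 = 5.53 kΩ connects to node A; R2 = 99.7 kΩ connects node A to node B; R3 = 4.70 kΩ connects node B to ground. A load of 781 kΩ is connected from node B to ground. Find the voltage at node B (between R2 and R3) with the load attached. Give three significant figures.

V ≈ 0.978 V

At node B, R3 is in parallel with the load: R3‖R_L = 4.672 kΩ.
Below node A the resistance is R2 + (R3‖R_L) = 104.4 kΩ, so V_A = 23.0 × 104.4/109.9 = 21.84 V.
Then V_B = V_A × (R3‖R_L)/(R2 + R3‖R_L) = 21.84 × 4.672/104.4 = 0.978 V.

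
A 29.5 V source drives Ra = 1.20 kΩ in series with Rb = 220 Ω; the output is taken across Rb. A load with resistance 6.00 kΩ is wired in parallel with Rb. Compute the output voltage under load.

The load sits in parallel with Rb: Rb‖R_L = (220 × 6000) / (220 + 6000) = 212.2 Ω.
V_out = 29.5 × 212.2 / (1200 + 212.2) = 29.5 × 212.2/1412 = 4.43 V.

V_out ≈ 4.43 V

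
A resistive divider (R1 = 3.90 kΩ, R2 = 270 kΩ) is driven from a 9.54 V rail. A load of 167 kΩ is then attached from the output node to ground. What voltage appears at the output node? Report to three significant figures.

The load sits in parallel with R2: R2‖R_L = (270 × 167) / (270 + 167) = 103.2 kΩ.
V_out = 9.54 × 103.2 / (3.90 + 103.2) = 9.54 × 103.2/107.1 = 9.19 V.

V_out ≈ 9.19 V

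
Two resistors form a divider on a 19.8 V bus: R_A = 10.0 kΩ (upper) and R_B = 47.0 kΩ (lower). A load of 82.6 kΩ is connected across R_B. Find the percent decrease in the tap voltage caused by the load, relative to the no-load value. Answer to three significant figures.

9.08 %

Unloaded V = 19.8 × 47.0/57.00 = 16.326 V.
Loaded: R_B‖R_L = 29.96 kΩ, giving V = 19.8 × 29.96/39.96 = 14.844 V.
Drop = (16.326 − 14.844) / 16.326 = 9.08 %.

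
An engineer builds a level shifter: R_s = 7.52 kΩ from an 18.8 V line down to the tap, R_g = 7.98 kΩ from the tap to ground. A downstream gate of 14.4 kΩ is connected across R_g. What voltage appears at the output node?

The load sits in parallel with R_g: R_g‖R_L = (7.98 × 14.4) / (7.98 + 14.4) = 5.135 kΩ.
V_out = 18.8 × 5.135 / (7.52 + 5.135) = 18.8 × 5.135/12.65 = 7.63 V.
(Unloaded it would have been 9.68 V.)

V_out ≈ 7.63 V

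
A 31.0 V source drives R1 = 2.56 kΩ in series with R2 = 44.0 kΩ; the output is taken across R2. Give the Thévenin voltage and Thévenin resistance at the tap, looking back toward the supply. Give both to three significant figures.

V_th is the open-circuit tap voltage: 31.0 × 44.0/(2.56 + 44.0) = 29.3 V.
With the supply zeroed, R1 and R2 appear in parallel from the tap: R_th = R1‖R2 = (2.56 × 44.0)/46.56 = 2.42 kΩ.

V_th = 29.3 V, R_th = 2.42 kΩ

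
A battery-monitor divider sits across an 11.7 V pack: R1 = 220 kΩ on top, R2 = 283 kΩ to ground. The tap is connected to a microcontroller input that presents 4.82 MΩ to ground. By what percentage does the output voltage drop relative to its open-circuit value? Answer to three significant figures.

2.50 %

The divider's output (Thévenin) resistance is R1‖R2 = 123.8 kΩ.
Fractional drop under load = R_th/(R_th + R_L) = 123.8 / (123.8 + 4820) = 0.02504.
So the output falls by 2.50 %.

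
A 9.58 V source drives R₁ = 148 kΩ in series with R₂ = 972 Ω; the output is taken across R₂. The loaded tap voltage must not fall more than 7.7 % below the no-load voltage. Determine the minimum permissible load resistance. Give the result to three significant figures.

Output resistance R_th = R₁‖R₂ = (148000 × 972)/149000 = 965.7 Ω.
The fractional drop is R_th/(R_th + R_L); requiring this ≤ 0.0770 gives R_L ≥ R_th(1/0.0770 − 1) = 965.7 × 11.99 = 11.6 kΩ.

R_L(min) ≈ 11.6 kΩ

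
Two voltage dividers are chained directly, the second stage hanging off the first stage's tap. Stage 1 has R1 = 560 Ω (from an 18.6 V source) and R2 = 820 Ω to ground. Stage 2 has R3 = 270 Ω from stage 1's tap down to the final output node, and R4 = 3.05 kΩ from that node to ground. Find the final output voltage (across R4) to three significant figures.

V_out ≈ 9.23 V

Stage 2 presents R3+R4 = 3320 Ω as a load on stage 1's tap.
Stage 1's lower leg becomes R2‖(R3+R4) = 657.6 Ω, so V_mid = 18.6 × 657.6/1218 = 10.05 V.
Stage 2 is itself unloaded: V_out = V_mid × R4/(R3+R4) = 10.05 × 3050/3320 = 9.23 V.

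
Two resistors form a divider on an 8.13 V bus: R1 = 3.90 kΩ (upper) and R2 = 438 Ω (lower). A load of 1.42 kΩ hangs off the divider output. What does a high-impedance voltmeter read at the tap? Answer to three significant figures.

V_out ≈ 0.643 V

The load sits in parallel with R2: R2‖R_L = (438 × 1420) / (438 + 1420) = 334.7 Ω.
V_out = 8.13 × 334.7 / (3900 + 334.7) = 8.13 × 334.7/4235 = 0.643 V.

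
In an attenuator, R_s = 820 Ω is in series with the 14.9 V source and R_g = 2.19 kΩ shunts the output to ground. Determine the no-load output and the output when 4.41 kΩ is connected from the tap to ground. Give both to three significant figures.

Unloaded: 10.8 V; loaded: 9.55 V

Open-circuit: V = 14.9 × 2190/(820 + 2190) = 10.8 V.
With the load, R_g becomes R_g‖R_L = 1463 Ω, so V = 14.9 × 1463/2283 = 9.55 V.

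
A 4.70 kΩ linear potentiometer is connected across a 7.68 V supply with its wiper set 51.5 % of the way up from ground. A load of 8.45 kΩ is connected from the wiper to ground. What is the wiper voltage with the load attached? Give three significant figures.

The wiper splits the pot into (1−α)R = 2.280 kΩ above and αR = 2.421 kΩ below.
Lower section ‖ load = 1.882 kΩ.
V_wiper = 7.68 × 1.882/(2.280 + 1.882) = 3.47 V.

V ≈ 3.47 V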